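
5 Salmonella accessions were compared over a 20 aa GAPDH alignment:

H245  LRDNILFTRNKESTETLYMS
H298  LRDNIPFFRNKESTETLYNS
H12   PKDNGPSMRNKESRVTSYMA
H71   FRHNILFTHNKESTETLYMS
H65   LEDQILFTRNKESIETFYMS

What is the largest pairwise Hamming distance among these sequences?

Pairwise Hamming distances:
  H245 vs H298: 3
  H245 vs H12: 10
  H245 vs H71: 3
  H245 vs H65: 4
  H298 vs H12: 10
  H298 vs H71: 6
  H298 vs H65: 7
  H12 vs H71: 12
  H12 vs H65: 11
  H71 vs H65: 7
The largest is 12, between H12 and H71.

12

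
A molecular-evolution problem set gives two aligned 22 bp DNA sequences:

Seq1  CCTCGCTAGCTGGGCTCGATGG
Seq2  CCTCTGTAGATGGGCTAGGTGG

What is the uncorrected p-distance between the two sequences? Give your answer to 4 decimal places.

Differing sites — 5:G/T; 6:C/G; 10:C/A; 17:C/A; 19:A/G.
There are 5 differences over 22 sites, so p = 5/22 = 0.2273.

0.2273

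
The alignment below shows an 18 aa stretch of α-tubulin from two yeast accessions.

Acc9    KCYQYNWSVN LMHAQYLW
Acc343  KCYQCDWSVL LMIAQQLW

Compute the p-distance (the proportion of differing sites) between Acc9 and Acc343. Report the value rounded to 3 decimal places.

0.278

Differing sites — 5:Y/C; 6:N/D; 10:N/L; 13:H/I; 16:Y/Q.
There are 5 differences over 18 sites, so p = 5/18 = 0.278.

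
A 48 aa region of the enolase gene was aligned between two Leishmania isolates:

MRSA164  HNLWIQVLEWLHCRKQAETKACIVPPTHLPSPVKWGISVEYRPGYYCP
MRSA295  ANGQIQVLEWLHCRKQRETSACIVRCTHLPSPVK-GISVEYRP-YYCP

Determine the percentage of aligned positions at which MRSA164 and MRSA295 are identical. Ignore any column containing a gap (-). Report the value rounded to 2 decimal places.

84.78%

Excluding the 2 gap columns leaves 46 comparable sites.
Differing sites — 1:H/A; 3:L/G; 4:W/Q; 17:A/R; 20:K/S; 25:P/R; 26:P/C.
39 of the 46 comparable sites match, so the percent identity is 39/46 × 100 = 84.78%.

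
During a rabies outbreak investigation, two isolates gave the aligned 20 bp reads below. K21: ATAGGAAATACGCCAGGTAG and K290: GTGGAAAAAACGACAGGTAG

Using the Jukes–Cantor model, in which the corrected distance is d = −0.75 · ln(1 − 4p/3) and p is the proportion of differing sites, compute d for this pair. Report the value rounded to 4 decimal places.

Mismatches occur at site 1 (A→G), site 3 (A→G), site 5 (G→A), site 9 (T→A), site 13 (C→A).
p = 5/20 = 0.250000.
d = −0.75 · ln(1 − (4/3)·0.250000) = −0.75 · ln(0.666667) = −0.75 · (-0.405465) = 0.3041.

0.3041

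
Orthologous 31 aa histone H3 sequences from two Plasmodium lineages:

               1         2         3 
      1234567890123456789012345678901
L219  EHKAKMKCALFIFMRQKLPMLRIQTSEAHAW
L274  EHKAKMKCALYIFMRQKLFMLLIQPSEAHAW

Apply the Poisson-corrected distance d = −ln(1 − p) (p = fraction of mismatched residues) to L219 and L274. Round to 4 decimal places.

The sequences differ at positions 11 (F/Y), 19 (P/F), 22 (R/L), 25 (T/P).
p = 4/31 = 0.129032.
d = −ln(1 − 0.129032) = −ln(0.870968) = 0.1382.

0.1382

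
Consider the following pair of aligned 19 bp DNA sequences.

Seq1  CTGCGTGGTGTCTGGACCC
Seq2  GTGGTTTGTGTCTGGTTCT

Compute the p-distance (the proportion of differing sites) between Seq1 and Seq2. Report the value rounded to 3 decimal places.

The sequences differ at positions 1 (C/G), 4 (C/G), 5 (G/T), 7 (G/T), 16 (A/T), 17 (C/T), 19 (C/T).
There are 7 differences over 19 sites, so p = 7/19 = 0.368.

0.368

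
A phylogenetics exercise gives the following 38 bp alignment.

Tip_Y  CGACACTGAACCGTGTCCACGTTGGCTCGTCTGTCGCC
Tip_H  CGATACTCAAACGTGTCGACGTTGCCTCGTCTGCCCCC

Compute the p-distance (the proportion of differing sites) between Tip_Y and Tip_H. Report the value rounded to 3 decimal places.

The sequences differ at positions 4 (C/T), 8 (G/C), 11 (C/A), 18 (C/G), 25 (G/C), 34 (T/C), 36 (G/C).
There are 7 differences over 38 sites, so p = 7/38 = 0.184.

0.184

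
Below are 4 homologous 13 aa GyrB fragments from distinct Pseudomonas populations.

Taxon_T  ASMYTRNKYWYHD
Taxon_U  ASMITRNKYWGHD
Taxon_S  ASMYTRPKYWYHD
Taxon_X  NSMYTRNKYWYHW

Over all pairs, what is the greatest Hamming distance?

4

Pairwise Hamming distances:
  Taxon_T vs Taxon_U: 2
  Taxon_T vs Taxon_S: 1
  Taxon_T vs Taxon_X: 2
  Taxon_U vs Taxon_S: 3
  Taxon_U vs Taxon_X: 4
  Taxon_S vs Taxon_X: 3
The largest is 4, between Taxon_U and Taxon_X.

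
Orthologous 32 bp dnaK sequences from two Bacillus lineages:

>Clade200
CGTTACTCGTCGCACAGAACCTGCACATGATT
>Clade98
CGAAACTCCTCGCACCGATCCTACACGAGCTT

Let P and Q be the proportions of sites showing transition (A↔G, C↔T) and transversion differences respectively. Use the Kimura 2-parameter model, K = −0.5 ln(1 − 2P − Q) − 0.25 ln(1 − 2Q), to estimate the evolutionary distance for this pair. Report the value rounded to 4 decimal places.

0.3544

The sequences differ at positions 3 (T/A, transversion), 4 (T/A, transversion), 9 (G/C, transversion), 16 (A/C, transversion), 19 (A/T, transversion), 23 (G/A, transition), 27 (A/G, transition), 28 (T/A, transversion), 30 (A/C, transversion).
Of the 9 differences, 2 transitions and 7 transversions over 32 sites: P = 2/32 = 0.062500, Q = 7/32 = 0.218750.
d = −0.5·ln(0.656250) − 0.25·ln(0.562500) = −0.5·(-0.421213) − 0.25·(-0.575364) = 0.3544.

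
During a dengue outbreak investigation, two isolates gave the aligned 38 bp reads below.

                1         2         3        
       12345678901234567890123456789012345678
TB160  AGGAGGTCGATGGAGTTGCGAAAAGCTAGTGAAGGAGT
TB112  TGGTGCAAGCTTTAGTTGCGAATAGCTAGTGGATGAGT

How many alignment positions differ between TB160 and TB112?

11

The sequences differ at positions 1 (A/T), 4 (A/T), 6 (G/C), 7 (T/A), 8 (C/A), 10 (A/C), 12 (G/T), 13 (G/T), 23 (A/T), 32 (A/G), 34 (G/T).
That gives 11 mismatches out of 38 aligned sites, so the Hamming distance is 11.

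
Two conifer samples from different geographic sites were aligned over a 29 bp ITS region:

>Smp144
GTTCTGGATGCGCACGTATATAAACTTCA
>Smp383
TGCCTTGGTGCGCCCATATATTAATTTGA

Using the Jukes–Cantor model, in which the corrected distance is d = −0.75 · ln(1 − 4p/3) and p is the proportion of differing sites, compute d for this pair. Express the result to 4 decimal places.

0.4618

The sequences differ at positions 1 (G/T), 2 (T/G), 3 (T/C), 6 (G/T), 8 (A/G), 14 (A/C), 16 (G/A), 22 (A/T), 25 (C/T), 28 (C/G).
p = 10/29 = 0.344828.
d = −0.75 · ln(1 − (4/3)·0.344828) = −0.75 · ln(0.540229) = −0.75 · (-0.615762) = 0.4618.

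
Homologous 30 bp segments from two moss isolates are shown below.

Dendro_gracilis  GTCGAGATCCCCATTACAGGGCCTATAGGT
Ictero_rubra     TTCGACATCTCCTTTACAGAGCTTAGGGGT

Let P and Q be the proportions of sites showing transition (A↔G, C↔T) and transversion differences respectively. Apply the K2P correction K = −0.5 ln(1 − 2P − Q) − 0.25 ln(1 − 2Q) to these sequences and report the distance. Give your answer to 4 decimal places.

The sequences differ at positions 1 (G/T, transversion), 6 (G/C, transversion), 10 (C/T, transition), 13 (A/T, transversion), 20 (G/A, transition), 23 (C/T, transition), 26 (T/G, transversion), 27 (A/G, transition).
Of the 8 differences, 4 transitions and 4 transversions over 30 sites: P = 4/30 = 0.133333, Q = 4/30 = 0.133333.
d = −0.5·ln(0.600001) − 0.25·ln(0.733334) = −0.5·(-0.510824) − 0.25·(-0.310154) = 0.3330.

0.3330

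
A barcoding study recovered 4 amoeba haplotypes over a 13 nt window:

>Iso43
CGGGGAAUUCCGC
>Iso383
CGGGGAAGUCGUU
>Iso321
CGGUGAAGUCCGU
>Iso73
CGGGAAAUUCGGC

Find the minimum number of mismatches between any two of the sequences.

2

Pairwise Hamming distances:
  Iso43 vs Iso383: 4
  Iso43 vs Iso321: 3
  Iso43 vs Iso73: 2
  Iso383 vs Iso321: 3
  Iso383 vs Iso73: 4
  Iso321 vs Iso73: 5
The smallest is 2, between Iso43 and Iso73.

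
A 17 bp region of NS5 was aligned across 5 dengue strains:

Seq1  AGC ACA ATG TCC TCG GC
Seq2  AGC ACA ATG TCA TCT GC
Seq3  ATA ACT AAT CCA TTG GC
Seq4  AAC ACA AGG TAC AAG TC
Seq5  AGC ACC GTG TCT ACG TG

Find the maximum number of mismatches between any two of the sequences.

12

Pairwise Hamming distances:
  Seq1 vs Seq2: 2
  Seq1 vs Seq3: 8
  Seq1 vs Seq4: 6
  Seq1 vs Seq5: 6
  Seq2 vs Seq3: 8
  Seq2 vs Seq4: 8
  Seq2 vs Seq5: 7
  Seq3 vs Seq4: 11
  Seq3 vs Seq5: 12
  Seq4 vs Seq5: 8
The largest is 12, between Seq3 and Seq5.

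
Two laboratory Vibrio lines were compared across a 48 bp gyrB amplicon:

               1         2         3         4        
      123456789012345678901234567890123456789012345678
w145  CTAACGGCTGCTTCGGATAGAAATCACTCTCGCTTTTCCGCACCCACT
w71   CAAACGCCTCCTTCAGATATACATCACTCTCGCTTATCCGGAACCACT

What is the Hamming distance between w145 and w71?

The sequences differ at positions 2 (T/A), 7 (G/C), 10 (G/C), 15 (G/A), 20 (G/T), 22 (A/C), 36 (T/A), 41 (C/G), 43 (C/A).
That gives 9 mismatches out of 48 aligned sites, so the Hamming distance is 9.

9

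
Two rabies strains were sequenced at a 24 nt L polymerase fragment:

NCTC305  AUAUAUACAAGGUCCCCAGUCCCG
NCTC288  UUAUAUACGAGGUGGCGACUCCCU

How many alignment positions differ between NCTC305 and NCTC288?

The sequences differ at positions 1 (A/U), 9 (A/G), 14 (C/G), 15 (C/G), 17 (C/G), 19 (G/C), 24 (G/U).
That gives 7 mismatches out of 24 aligned sites, so the Hamming distance is 7.

7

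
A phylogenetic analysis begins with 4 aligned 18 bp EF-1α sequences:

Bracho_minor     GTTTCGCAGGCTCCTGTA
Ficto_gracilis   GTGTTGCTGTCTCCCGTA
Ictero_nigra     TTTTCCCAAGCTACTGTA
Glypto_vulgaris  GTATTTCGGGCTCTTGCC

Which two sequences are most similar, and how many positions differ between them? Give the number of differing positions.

Pairwise Hamming distances:
  Bracho_minor vs Ficto_gracilis: 5
  Bracho_minor vs Ictero_nigra: 4
  Bracho_minor vs Glypto_vulgaris: 7
  Ficto_gracilis vs Ictero_nigra: 9
  Ficto_gracilis vs Glypto_vulgaris: 8
  Ictero_nigra vs Glypto_vulgaris: 10
The smallest is 4, between Bracho_minor and Ictero_nigra.

4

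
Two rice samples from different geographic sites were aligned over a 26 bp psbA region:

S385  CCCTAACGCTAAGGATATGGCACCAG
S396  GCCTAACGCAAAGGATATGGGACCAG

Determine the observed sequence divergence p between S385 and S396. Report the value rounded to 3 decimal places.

0.115

Differing sites — 1:C/G; 10:T/A; 21:C/G.
There are 3 differences over 26 sites, so p = 3/26 = 0.115.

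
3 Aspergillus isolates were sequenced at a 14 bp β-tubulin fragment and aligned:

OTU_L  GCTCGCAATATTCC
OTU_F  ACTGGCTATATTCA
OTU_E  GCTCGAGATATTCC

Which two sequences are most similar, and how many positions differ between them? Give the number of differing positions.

2

Pairwise Hamming distances:
  OTU_L vs OTU_F: 4
  OTU_L vs OTU_E: 2
  OTU_F vs OTU_E: 5
The smallest is 2, between OTU_L and OTU_E.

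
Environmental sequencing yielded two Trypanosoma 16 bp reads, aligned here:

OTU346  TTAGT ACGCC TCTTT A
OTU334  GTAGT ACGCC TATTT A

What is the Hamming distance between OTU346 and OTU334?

The sequences differ at positions 1 (T/G), 12 (C/A).
That gives 2 mismatches out of 16 aligned sites, so the Hamming distance is 2.

2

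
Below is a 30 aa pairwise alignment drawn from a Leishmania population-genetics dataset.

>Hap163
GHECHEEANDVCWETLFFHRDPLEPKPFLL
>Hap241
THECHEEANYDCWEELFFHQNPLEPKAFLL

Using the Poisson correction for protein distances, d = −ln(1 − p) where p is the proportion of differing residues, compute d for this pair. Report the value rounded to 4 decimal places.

The sequences differ at positions 1 (G/T), 10 (D/Y), 11 (V/D), 15 (T/E), 20 (R/Q), 21 (D/N), 27 (P/A).
p = 7/30 = 0.233333.
d = −ln(1 − 0.233333) = −ln(0.766667) = 0.2657.

0.2657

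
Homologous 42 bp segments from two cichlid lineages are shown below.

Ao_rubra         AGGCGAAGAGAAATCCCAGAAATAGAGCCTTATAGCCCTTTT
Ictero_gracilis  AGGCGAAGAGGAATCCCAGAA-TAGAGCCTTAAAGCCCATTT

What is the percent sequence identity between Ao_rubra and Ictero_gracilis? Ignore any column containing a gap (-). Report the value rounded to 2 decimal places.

92.68%

Excluding the 1 gap column leaves 41 comparable sites.
Differing sites — 11:A/G; 33:T/A; 39:T/A.
38 of the 41 comparable sites match, so the percent identity is 38/41 × 100 = 92.68%.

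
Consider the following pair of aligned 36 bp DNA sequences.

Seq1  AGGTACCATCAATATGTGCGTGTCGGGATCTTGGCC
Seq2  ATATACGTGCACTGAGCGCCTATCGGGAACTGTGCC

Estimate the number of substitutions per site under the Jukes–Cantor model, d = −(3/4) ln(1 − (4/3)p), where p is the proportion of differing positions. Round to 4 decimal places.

Differing sites — 2:G/T; 3:G/A; 7:C/G; 8:A/T; 9:T/G; 12:A/C; 14:A/G; 15:T/A; 17:T/C; 20:G/C; 22:G/A; 29:T/A; 32:T/G; 33:G/T.
p = 14/36 = 0.388889.
d = −0.75 · ln(1 − (4/3)·0.388889) = −0.75 · ln(0.481481) = −0.75 · (-0.730889) = 0.5482.

0.5482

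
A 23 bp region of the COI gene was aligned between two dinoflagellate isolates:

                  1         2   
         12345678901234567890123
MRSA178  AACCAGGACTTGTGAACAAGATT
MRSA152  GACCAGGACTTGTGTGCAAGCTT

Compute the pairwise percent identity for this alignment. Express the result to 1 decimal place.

82.6%

The sequences differ at positions 1 (A/G), 15 (A/T), 16 (A/G), 21 (A/C).
19 of the 23 sites match, so the percent identity is 19/23 × 100 = 82.6%.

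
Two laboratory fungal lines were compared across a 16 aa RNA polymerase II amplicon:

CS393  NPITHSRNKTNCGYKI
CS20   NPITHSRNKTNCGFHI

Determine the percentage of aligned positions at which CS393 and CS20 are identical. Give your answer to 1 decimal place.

The sequences differ at positions 14 (Y/F), 15 (K/H).
14 of the 16 sites match, so the percent identity is 14/16 × 100 = 87.5%.

87.5%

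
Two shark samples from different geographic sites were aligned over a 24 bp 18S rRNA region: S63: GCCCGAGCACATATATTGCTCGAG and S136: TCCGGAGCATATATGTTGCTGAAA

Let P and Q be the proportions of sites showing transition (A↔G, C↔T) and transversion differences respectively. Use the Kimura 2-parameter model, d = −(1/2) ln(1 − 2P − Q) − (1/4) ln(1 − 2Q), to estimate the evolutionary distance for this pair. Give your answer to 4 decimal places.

The sequences differ at positions 1 (G/T, transversion), 4 (C/G, transversion), 10 (C/T, transition), 15 (A/G, transition), 21 (C/G, transversion), 22 (G/A, transition), 24 (G/A, transition).
Of the 7 differences, 4 transitions and 3 transversions over 24 sites: P = 4/24 = 0.166667, Q = 3/24 = 0.125000.
d = −0.5·ln(0.541666) − 0.25·ln(0.750000) = −0.5·(-0.613106) − 0.25·(-0.287682) = 0.3785.

0.3785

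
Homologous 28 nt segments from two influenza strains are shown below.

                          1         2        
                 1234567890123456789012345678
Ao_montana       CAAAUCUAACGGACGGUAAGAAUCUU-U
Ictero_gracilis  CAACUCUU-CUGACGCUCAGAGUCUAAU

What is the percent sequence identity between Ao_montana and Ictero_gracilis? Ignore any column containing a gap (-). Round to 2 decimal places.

73.08%

Excluding the 2 gap columns leaves 26 comparable sites.
Differing sites — 4:A/C; 8:A/U; 11:G/U; 16:G/C; 18:A/C; 22:A/G; 26:U/A.
19 of the 26 comparable sites match, so the percent identity is 19/26 × 100 = 73.08%.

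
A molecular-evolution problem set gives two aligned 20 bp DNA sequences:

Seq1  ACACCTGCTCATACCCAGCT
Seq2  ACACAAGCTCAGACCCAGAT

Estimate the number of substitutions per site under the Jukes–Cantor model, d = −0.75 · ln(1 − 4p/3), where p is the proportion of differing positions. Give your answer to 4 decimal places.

Mismatches occur at site 5 (C/A), site 6 (T/A), site 12 (T/G), site 19 (C/A).
p = 4/20 = 0.200000.
d = −0.75 · ln(1 − (4/3)·0.200000) = −0.75 · ln(0.733333) = −0.75 · (-0.310155) = 0.2326.

0.2326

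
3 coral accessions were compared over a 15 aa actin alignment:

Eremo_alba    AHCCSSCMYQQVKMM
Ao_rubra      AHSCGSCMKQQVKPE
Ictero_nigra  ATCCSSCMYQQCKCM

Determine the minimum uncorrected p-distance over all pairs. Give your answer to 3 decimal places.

0.200

Pairwise Hamming distances:
  Eremo_alba vs Ao_rubra: 5
  Eremo_alba vs Ictero_nigra: 3
  Ao_rubra vs Ictero_nigra: 7
The smallest is 3 mismatches, between Eremo_alba and Ictero_nigra; p = 3/15 = 0.200.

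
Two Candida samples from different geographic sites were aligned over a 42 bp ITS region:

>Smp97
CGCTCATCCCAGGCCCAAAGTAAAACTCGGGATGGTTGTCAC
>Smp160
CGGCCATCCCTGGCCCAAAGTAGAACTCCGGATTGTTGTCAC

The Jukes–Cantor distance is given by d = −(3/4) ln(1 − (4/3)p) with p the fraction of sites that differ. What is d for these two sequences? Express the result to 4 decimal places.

0.1585

Mismatches occur at site 3 (C→G), site 4 (T→C), site 11 (A→T), site 23 (A→G), site 29 (G→C), site 34 (G→T).
p = 6/42 = 0.142857.
d = −0.75 · ln(1 − (4/3)·0.142857) = −0.75 · ln(0.809524) = −0.75 · (-0.211309) = 0.1585.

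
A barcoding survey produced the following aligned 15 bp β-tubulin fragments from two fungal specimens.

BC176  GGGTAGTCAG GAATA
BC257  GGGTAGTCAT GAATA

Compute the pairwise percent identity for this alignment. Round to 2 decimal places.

Differing sites — 10:G/T.
14 of the 15 sites match, so the percent identity is 14/15 × 100 = 93.33%.

93.33%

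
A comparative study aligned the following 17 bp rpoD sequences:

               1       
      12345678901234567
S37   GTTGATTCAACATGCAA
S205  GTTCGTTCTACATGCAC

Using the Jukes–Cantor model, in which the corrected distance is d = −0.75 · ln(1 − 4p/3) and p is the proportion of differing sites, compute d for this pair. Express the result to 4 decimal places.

0.2824

Mismatches occur at site 4 (G↔C), site 5 (A↔G), site 9 (A↔T), site 17 (A↔C).
p = 4/17 = 0.235294.
d = −0.75 · ln(1 − (4/3)·0.235294) = −0.75 · ln(0.686275) = −0.75 · (-0.376477) = 0.2824.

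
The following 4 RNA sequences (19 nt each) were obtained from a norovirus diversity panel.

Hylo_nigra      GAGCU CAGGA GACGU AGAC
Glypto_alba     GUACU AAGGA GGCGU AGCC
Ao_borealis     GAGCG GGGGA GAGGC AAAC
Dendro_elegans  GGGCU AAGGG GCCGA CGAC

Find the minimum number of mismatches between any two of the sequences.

Pairwise Hamming distances:
  Hylo_nigra vs Glypto_alba: 5
  Hylo_nigra vs Ao_borealis: 6
  Hylo_nigra vs Dendro_elegans: 6
  Glypto_alba vs Ao_borealis: 10
  Glypto_alba vs Dendro_elegans: 7
  Ao_borealis vs Dendro_elegans: 10
The smallest is 5, between Hylo_nigra and Glypto_alba.

5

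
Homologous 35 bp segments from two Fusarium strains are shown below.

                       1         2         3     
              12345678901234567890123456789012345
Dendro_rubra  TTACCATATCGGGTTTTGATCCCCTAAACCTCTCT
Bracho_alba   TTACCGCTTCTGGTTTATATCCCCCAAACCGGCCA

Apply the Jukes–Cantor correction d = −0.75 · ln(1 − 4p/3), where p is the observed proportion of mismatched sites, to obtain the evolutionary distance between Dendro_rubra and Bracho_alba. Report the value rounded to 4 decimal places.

The sequences differ at positions 6 (A/G), 7 (T/C), 8 (A/T), 11 (G/T), 17 (T/A), 18 (G/T), 25 (T/C), 31 (T/G), 32 (C/G), 33 (T/C), 35 (T/A).
p = 11/35 = 0.314286.
d = −0.75 · ln(1 − (4/3)·0.314286) = −0.75 · ln(0.580952) = −0.75 · (-0.543087) = 0.4073.

0.4073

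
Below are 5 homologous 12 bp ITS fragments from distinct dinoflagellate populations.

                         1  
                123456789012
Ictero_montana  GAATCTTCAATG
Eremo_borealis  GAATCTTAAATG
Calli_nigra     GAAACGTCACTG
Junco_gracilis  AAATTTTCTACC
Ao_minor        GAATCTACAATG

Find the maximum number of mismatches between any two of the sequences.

8

Pairwise Hamming distances:
  Ictero_montana vs Eremo_borealis: 1
  Ictero_montana vs Calli_nigra: 3
  Ictero_montana vs Junco_gracilis: 5
  Ictero_montana vs Ao_minor: 1
  Eremo_borealis vs Calli_nigra: 4
  Eremo_borealis vs Junco_gracilis: 6
  Eremo_borealis vs Ao_minor: 2
  Calli_nigra vs Junco_gracilis: 8
  Calli_nigra vs Ao_minor: 4
  Junco_gracilis vs Ao_minor: 6
The largest is 8, between Calli_nigra and Junco_gracilis.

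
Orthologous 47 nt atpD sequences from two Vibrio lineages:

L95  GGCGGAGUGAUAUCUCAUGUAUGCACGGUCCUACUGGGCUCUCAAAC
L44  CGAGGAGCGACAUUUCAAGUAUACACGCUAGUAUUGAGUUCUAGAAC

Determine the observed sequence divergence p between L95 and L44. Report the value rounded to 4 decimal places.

0.3191

Mismatches occur at site 1 (G→C), site 3 (C→A), site 8 (U→C), site 11 (U→C), site 14 (C→U), site 18 (U→A), site 23 (G→A), site 28 (G→C), site 30 (C→A), site 31 (C→G), site 34 (C→U), site 37 (G→A), site 39 (C→U), site 43 (C→A), site 44 (A→G).
There are 15 differences over 47 sites, so p = 15/47 = 0.3191.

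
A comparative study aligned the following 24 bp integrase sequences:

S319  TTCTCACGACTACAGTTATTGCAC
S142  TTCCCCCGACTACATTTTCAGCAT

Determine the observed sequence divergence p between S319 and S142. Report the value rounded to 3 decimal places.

0.292

The sequences differ at positions 4 (T/C), 6 (A/C), 15 (G/T), 18 (A/T), 19 (T/C), 20 (T/A), 24 (C/T).
There are 7 differences over 24 sites, so p = 7/24 = 0.292.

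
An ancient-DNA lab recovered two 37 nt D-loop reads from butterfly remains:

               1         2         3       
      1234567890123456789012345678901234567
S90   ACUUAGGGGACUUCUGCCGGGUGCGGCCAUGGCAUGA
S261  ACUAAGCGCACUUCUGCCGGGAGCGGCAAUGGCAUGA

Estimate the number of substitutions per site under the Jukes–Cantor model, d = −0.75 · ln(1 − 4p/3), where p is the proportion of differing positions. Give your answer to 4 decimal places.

Differing sites — 4:U/A; 7:G/C; 9:G/C; 22:U/A; 28:C/A.
p = 5/37 = 0.135135.
d = −0.75 · ln(1 − (4/3)·0.135135) = −0.75 · ln(0.819820) = −0.75 · (-0.198670) = 0.1490.

0.1490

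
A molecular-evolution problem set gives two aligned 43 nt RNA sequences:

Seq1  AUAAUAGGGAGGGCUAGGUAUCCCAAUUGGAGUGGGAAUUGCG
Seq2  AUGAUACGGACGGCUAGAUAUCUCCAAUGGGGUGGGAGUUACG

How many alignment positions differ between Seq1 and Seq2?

10

Differing sites — 3:A/G; 7:G/C; 11:G/C; 18:G/A; 23:C/U; 25:A/C; 27:U/A; 31:A/G; 38:A/G; 41:G/A.
That gives 10 mismatches out of 43 aligned sites, so the Hamming distance is 10.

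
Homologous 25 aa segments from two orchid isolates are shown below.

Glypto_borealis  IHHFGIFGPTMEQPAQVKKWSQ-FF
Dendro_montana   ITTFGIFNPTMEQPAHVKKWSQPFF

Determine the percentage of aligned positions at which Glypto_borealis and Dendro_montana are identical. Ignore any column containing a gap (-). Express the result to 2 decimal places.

Excluding the 1 gap column leaves 24 comparable sites.
Mismatches occur at site 2 (H/T), site 3 (H/T), site 8 (G/N), site 16 (Q/H).
20 of the 24 comparable sites match, so the percent identity is 20/24 × 100 = 83.33%.

83.33%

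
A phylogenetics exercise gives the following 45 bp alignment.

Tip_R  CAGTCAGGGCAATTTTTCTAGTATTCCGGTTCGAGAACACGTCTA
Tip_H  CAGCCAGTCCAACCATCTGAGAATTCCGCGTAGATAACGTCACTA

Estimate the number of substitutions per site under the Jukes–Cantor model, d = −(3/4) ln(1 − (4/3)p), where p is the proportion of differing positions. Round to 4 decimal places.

Differing sites — 4:T/C; 8:G/T; 9:G/C; 13:T/C; 14:T/C; 15:T/A; 17:T/C; 18:C/T; 19:T/G; 22:T/A; 29:G/C; 30:T/G; 32:C/A; 35:G/T; 39:A/G; 40:C/T; 41:G/C; 42:T/A.
p = 18/45 = 0.400000.
d = −0.75 · ln(1 − (4/3)·0.400000) = −0.75 · ln(0.466667) = −0.75 · (-0.762139) = 0.5716.

0.5716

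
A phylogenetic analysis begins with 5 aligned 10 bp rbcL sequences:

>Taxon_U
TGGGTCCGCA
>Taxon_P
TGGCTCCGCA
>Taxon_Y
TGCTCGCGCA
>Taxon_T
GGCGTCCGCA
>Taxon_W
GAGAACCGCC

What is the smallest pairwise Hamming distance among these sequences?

1

Pairwise Hamming distances:
  Taxon_U vs Taxon_P: 1
  Taxon_U vs Taxon_Y: 4
  Taxon_U vs Taxon_T: 2
  Taxon_U vs Taxon_W: 5
  Taxon_P vs Taxon_Y: 4
  Taxon_P vs Taxon_T: 3
  Taxon_P vs Taxon_W: 5
  Taxon_Y vs Taxon_T: 4
  Taxon_Y vs Taxon_W: 7
  Taxon_T vs Taxon_W: 5
The smallest is 1, between Taxon_U and Taxon_P.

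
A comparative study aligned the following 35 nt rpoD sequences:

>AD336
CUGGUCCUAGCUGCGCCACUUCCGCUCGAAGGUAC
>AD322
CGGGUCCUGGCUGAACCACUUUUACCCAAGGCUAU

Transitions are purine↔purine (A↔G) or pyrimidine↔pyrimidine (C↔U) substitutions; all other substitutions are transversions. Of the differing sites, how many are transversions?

3

Mismatches occur at site 2 (U→G, transversion), site 9 (A→G, transition), site 14 (C→A, transversion), site 15 (G→A, transition), site 22 (C→U, transition), site 23 (C→U, transition), site 24 (G→A, transition), site 26 (U→C, transition), site 28 (G→A, transition), site 30 (A→G, transition), site 32 (G→C, transversion), site 35 (C→U, transition).
Of the 12 differences, 9 transitions and 3 transversions, so the answer is 3.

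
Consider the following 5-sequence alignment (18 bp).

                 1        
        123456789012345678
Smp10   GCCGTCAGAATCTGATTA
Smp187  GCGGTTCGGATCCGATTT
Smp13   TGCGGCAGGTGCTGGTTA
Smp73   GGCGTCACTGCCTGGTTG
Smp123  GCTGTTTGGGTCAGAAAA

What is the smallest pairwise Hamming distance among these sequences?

Pairwise Hamming distances:
  Smp10 vs Smp187: 6
  Smp10 vs Smp13: 7
  Smp10 vs Smp73: 7
  Smp10 vs Smp123: 8
  Smp187 vs Smp13: 11
  Smp187 vs Smp73: 11
  Smp187 vs Smp123: 7
  Smp13 vs Smp73: 7
  Smp13 vs Smp123: 12
  Smp73 vs Smp123: 12
The smallest is 6, between Smp10 and Smp187.

6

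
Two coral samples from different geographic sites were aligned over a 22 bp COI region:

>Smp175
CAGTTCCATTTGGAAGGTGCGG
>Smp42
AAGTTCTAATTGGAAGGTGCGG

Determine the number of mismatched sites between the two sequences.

3

Mismatches occur at site 1 (C/A), site 7 (C/T), site 9 (T/A).
That gives 3 mismatches out of 22 aligned sites, so the Hamming distance is 3.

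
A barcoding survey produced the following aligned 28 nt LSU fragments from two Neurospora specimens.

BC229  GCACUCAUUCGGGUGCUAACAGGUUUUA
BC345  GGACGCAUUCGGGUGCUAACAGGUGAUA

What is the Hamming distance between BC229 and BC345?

Mismatches occur at site 2 (C/G), site 5 (U/G), site 25 (U/G), site 26 (U/A).
That gives 4 mismatches out of 28 aligned sites, so the Hamming distance is 4.

4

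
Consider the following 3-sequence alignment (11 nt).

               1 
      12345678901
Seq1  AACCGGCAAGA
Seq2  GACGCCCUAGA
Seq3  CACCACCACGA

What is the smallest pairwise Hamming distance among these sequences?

Pairwise Hamming distances:
  Seq1 vs Seq2: 5
  Seq1 vs Seq3: 4
  Seq2 vs Seq3: 5
The smallest is 4, between Seq1 and Seq3.

4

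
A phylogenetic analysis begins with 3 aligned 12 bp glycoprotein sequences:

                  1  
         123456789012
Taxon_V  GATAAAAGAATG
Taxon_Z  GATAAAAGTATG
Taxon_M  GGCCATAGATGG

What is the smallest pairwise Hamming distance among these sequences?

Pairwise Hamming distances:
  Taxon_V vs Taxon_Z: 1
  Taxon_V vs Taxon_M: 6
  Taxon_Z vs Taxon_M: 7
The smallest is 1, between Taxon_V and Taxon_Z.

1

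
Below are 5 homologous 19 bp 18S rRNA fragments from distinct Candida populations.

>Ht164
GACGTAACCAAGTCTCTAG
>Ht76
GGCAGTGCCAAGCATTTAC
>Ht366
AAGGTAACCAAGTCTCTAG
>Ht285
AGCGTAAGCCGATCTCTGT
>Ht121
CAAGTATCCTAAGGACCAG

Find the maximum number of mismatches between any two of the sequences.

Pairwise Hamming distances:
  Ht164 vs Ht76: 9
  Ht164 vs Ht366: 2
  Ht164 vs Ht285: 8
  Ht164 vs Ht121: 9
  Ht76 vs Ht366: 11
  Ht76 vs Ht285: 14
  Ht76 vs Ht121: 15
  Ht366 vs Ht285: 8
  Ht366 vs Ht121: 9
  Ht285 vs Ht121: 13
The largest is 15, between Ht76 and Ht121.

15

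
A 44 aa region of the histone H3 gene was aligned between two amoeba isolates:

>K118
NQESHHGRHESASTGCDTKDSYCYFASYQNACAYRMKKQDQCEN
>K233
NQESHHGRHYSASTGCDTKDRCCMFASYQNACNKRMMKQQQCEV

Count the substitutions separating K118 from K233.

9

Differing sites — 10:E/Y; 21:S/R; 22:Y/C; 24:Y/M; 33:A/N; 34:Y/K; 37:K/M; 40:D/Q; 44:N/V.
That gives 9 mismatches out of 44 aligned sites, so the Hamming distance is 9.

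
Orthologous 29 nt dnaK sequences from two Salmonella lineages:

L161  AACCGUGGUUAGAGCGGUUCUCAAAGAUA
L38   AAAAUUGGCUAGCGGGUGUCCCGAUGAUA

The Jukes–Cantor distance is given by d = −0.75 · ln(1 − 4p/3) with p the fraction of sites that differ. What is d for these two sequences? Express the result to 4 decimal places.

Mismatches occur at site 3 (C↔A), site 4 (C↔A), site 5 (G↔U), site 9 (U↔C), site 13 (A↔C), site 15 (C↔G), site 17 (G↔U), site 18 (U↔G), site 21 (U↔C), site 23 (A↔G), site 25 (A↔U).
p = 11/29 = 0.379310.
d = −0.75 · ln(1 − (4/3)·0.379310) = −0.75 · ln(0.494253) = −0.75 · (-0.704708) = 0.5285.

0.5285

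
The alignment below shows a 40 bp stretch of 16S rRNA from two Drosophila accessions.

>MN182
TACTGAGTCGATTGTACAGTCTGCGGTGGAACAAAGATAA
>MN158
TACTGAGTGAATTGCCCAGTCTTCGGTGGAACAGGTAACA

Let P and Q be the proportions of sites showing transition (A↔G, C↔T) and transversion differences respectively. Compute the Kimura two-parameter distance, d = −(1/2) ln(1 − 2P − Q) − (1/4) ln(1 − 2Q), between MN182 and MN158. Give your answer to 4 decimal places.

0.3046

Differing sites — 9:C/G (Tv); 10:G/A (Ti); 15:T/C (Ti); 16:A/C (Tv); 23:G/T (Tv); 34:A/G (Ti); 35:A/G (Ti); 36:G/T (Tv); 38:T/A (Tv); 39:A/C (Tv).
Of the 10 differences, 4 transitions and 6 transversions over 40 sites: P = 4/40 = 0.100000, Q = 6/40 = 0.150000.
d = −0.5·ln(0.650000) − 0.25·ln(0.700000) = −0.5·(-0.430783) − 0.25·(-0.356675) = 0.3046.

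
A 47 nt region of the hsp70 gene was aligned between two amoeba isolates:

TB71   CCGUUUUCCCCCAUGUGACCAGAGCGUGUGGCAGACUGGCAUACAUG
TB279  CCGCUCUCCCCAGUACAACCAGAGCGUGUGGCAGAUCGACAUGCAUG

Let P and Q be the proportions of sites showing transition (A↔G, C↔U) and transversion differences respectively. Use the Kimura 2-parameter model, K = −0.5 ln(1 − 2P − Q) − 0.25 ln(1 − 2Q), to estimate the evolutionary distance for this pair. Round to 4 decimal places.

Differing sites — 4:U/C (Ti); 6:U/C (Ti); 12:C/A (Tv); 13:A/G (Ti); 15:G/A (Ti); 16:U/C (Ti); 17:G/A (Ti); 36:C/U (Ti); 37:U/C (Ti); 39:G/A (Ti); 43:A/G (Ti).
Of the 11 differences, 10 transitions and 1 transversion over 47 sites: P = 10/47 = 0.212766, Q = 1/47 = 0.021277.
d = −0.5·ln(0.553191) − 0.25·ln(0.957446) = −0.5·(-0.592052) − 0.25·(-0.043486) = 0.3069.

0.3069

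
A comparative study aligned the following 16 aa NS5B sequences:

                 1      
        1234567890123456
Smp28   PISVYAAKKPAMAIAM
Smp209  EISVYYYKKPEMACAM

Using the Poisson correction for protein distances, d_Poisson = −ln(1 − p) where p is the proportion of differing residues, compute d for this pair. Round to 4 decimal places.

The sequences differ at positions 1 (P/E), 6 (A/Y), 7 (A/Y), 11 (A/E), 14 (I/C).
p = 5/16 = 0.312500.
d = −ln(1 − 0.312500) = −ln(0.687500) = 0.3747.

0.3747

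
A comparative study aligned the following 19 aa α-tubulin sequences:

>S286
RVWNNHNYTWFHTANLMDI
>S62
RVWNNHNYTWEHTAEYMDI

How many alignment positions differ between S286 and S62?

3

The sequences differ at positions 11 (F/E), 15 (N/E), 16 (L/Y).
That gives 3 mismatches out of 19 aligned sites, so the Hamming distance is 3.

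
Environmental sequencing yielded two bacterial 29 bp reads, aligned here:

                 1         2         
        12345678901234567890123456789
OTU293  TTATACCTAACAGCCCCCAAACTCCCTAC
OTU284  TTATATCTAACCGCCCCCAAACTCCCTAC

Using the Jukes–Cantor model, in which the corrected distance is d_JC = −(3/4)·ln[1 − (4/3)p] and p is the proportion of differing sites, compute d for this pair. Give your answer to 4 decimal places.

Mismatches occur at site 6 (C/T), site 12 (A/C).
p = 2/29 = 0.068966.
d = −0.75 · ln(1 − (4/3)·0.068966) = −0.75 · ln(0.908045) = −0.75 · (-0.096461) = 0.0723.

0.0723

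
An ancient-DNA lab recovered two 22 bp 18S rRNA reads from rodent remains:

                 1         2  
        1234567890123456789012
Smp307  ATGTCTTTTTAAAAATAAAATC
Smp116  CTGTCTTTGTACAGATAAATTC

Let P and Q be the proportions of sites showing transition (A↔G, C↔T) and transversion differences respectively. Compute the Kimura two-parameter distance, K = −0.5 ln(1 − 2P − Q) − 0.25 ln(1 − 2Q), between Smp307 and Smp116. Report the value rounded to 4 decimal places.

0.2722

The sequences differ at positions 1 (A/C, transversion), 9 (T/G, transversion), 12 (A/C, transversion), 14 (A/G, transition), 20 (A/T, transversion).
Of the 5 differences, 1 transition and 4 transversions over 22 sites: P = 1/22 = 0.045455, Q = 4/22 = 0.181818.
d = −0.5·ln(0.727272) − 0.25·ln(0.636364) = −0.5·(-0.318455) − 0.25·(-0.451985) = 0.2722.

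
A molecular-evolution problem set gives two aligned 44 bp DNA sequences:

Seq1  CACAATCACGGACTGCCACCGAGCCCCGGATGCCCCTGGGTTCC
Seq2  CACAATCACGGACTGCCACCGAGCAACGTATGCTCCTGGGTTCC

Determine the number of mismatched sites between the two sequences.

Differing sites — 25:C/A; 26:C/A; 29:G/T; 34:C/T.
That gives 4 mismatches out of 44 aligned sites, so the Hamming distance is 4.

4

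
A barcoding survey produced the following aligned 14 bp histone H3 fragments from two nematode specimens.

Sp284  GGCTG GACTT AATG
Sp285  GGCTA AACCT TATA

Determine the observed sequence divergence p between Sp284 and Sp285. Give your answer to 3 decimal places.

0.357

Differing sites — 5:G/A; 6:G/A; 9:T/C; 11:A/T; 14:G/A.
There are 5 differences over 14 sites, so p = 5/14 = 0.357.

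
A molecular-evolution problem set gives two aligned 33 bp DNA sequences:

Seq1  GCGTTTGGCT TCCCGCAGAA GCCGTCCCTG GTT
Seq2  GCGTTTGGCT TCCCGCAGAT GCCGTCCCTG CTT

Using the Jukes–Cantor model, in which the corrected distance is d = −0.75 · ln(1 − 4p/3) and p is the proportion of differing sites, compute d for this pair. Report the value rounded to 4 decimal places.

0.0632

The sequences differ at positions 20 (A/T), 31 (G/C).
p = 2/33 = 0.060606.
d = −0.75 · ln(1 − (4/3)·0.060606) = −0.75 · ln(0.919192) = −0.75 · (-0.084260) = 0.0632.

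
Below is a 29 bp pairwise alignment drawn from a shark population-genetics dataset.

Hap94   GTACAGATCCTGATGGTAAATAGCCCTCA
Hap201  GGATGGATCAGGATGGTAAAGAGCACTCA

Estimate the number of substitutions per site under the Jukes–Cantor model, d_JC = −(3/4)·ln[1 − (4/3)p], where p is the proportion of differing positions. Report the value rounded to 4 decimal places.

0.2913

Differing sites — 2:T/G; 4:C/T; 5:A/G; 10:C/A; 11:T/G; 21:T/G; 25:C/A.
p = 7/29 = 0.241379.
d = −0.75 · ln(1 − (4/3)·0.241379) = −0.75 · ln(0.678161) = −0.75 · (-0.388371) = 0.2913.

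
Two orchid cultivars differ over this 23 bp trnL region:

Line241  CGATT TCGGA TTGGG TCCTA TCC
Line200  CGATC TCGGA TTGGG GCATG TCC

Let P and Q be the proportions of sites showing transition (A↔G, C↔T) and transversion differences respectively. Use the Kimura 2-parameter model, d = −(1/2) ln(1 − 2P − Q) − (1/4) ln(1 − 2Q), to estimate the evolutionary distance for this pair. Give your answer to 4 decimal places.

Differing sites — 5:T/C (Ti); 16:T/G (Tv); 18:C/A (Tv); 20:A/G (Ti).
Of the 4 differences, 2 transitions and 2 transversions over 23 sites: P = 2/23 = 0.086957, Q = 2/23 = 0.086957.
d = −0.5·ln(0.739129) − 0.25·ln(0.826086) = −0.5·(-0.302283) − 0.25·(-0.191056) = 0.1989.

0.1989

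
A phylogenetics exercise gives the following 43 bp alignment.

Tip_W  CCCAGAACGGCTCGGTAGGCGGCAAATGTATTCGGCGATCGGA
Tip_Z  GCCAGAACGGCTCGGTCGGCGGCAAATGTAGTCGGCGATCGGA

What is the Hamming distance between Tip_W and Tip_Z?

Differing sites — 1:C/G; 17:A/C; 31:T/G.
That gives 3 mismatches out of 43 aligned sites, so the Hamming distance is 3.

3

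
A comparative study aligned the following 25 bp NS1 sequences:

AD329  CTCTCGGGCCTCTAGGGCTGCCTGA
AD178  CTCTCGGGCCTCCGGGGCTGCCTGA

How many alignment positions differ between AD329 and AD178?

The sequences differ at positions 13 (T/C), 14 (A/G).
That gives 2 mismatches out of 25 aligned sites, so the Hamming distance is 2.

2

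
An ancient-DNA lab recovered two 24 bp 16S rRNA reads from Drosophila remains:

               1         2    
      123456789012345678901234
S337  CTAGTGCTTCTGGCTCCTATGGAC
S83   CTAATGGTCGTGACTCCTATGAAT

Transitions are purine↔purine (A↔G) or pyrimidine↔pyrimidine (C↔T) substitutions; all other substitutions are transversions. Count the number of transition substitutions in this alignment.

5

Differing sites — 4:G/A (Ti); 7:C/G (Tv); 9:T/C (Ti); 10:C/G (Tv); 13:G/A (Ti); 22:G/A (Ti); 24:C/T (Ti).
Of the 7 differences, 5 transitions and 2 transversions, so the answer is 5.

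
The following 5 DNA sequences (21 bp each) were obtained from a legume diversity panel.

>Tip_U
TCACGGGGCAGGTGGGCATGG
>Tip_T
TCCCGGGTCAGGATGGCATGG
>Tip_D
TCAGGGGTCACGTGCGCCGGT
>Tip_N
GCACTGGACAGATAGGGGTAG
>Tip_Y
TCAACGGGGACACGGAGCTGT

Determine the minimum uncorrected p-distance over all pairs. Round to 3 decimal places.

0.190

Pairwise Hamming distances:
  Tip_U vs Tip_T: 4
  Tip_U vs Tip_D: 7
  Tip_U vs Tip_N: 8
  Tip_U vs Tip_Y: 10
  Tip_T vs Tip_D: 9
  Tip_T vs Tip_N: 10
  Tip_T vs Tip_Y: 13
  Tip_D vs Tip_N: 13
  Tip_D vs Tip_Y: 10
  Tip_N vs Tip_Y: 12
The smallest is 4 mismatches, between Tip_U and Tip_T; p = 4/21 = 0.190.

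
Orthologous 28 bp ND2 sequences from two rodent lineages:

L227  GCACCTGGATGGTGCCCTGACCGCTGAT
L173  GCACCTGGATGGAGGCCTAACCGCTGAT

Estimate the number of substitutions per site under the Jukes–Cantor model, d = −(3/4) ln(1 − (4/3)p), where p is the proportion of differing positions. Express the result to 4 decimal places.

The sequences differ at positions 13 (T/A), 15 (C/G), 19 (G/A).
p = 3/28 = 0.107143.
d = −0.75 · ln(1 − (4/3)·0.107143) = −0.75 · ln(0.857143) = −0.75 · (-0.154151) = 0.1156.

0.1156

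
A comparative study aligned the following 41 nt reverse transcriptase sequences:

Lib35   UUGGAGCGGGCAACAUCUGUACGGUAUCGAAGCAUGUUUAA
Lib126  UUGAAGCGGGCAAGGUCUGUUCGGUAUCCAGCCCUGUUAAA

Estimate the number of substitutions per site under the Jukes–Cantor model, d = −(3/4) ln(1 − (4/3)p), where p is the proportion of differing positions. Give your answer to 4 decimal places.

0.2597

Differing sites — 4:G/A; 14:C/G; 15:A/G; 21:A/U; 29:G/C; 31:A/G; 32:G/C; 34:A/C; 39:U/A.
p = 9/41 = 0.219512.
d = −0.75 · ln(1 − (4/3)·0.219512) = −0.75 · ln(0.707317) = −0.75 · (-0.346276) = 0.2597.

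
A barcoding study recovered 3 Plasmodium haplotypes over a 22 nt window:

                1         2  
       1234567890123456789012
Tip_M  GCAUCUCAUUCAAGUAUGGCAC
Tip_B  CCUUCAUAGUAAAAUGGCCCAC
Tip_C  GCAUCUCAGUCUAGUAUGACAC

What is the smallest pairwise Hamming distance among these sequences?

3

Pairwise Hamming distances:
  Tip_M vs Tip_B: 11
  Tip_M vs Tip_C: 3
  Tip_B vs Tip_C: 11
The smallest is 3, between Tip_M and Tip_C.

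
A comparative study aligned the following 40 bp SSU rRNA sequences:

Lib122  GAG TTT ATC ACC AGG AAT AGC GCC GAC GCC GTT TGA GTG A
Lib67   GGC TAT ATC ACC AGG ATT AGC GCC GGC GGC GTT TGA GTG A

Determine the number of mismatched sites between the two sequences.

Mismatches occur at site 2 (A→G), site 3 (G→C), site 5 (T→A), site 17 (A→T), site 26 (A→G), site 29 (C→G).
That gives 6 mismatches out of 40 aligned sites, so the Hamming distance is 6.

6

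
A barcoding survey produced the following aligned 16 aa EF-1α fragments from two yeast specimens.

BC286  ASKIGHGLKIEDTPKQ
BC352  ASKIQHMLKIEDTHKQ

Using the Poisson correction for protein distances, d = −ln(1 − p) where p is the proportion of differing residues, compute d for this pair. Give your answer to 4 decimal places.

0.2076

Differing sites — 5:G/Q; 7:G/M; 14:P/H.
p = 3/16 = 0.187500.
d = −ln(1 − 0.187500) = −ln(0.812500) = 0.2076.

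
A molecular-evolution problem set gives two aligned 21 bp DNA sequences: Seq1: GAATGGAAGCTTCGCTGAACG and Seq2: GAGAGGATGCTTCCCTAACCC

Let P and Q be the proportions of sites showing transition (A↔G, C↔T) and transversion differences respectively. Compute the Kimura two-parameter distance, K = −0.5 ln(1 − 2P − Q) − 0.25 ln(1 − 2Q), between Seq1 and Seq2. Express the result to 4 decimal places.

Differing sites — 3:A/G (Ti); 4:T/A (Tv); 8:A/T (Tv); 14:G/C (Tv); 17:G/A (Ti); 19:A/C (Tv); 21:G/C (Tv).
Of the 7 differences, 2 transitions and 5 transversions over 21 sites: P = 2/21 = 0.095238, Q = 5/21 = 0.238095.
d = −0.5·ln(0.571429) − 0.25·ln(0.523810) = −0.5·(-0.559615) − 0.25·(-0.646626) = 0.4415.

0.4415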